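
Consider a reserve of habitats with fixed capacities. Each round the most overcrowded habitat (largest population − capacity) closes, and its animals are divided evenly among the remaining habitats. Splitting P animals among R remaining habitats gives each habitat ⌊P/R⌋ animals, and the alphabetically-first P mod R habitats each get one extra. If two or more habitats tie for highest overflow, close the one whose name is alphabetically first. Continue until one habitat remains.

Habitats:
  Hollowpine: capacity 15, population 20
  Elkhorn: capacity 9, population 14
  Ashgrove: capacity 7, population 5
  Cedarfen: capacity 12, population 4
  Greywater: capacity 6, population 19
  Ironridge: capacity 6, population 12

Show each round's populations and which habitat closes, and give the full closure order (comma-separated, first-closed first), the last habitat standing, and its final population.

Round 1: Ashgrove=5 Cedarfen=4 Elkhorn=14 Greywater=19 Hollowpine=20 Ironridge=12 → close Greywater (overflow 13)
  19÷5 = 3 each, +1 to first 4
Round 2: Ashgrove=9 Cedarfen=8 Elkhorn=18 Hollowpine=24 Ironridge=15 → close Elkhorn (overflow 9)
  18÷4 = 4 each, +1 to first 2
Round 3: Ashgrove=14 Cedarfen=13 Hollowpine=28 Ironridge=19 → close Hollowpine (overflow 13)
  28÷3 = 9 each, +1 to first 1
Round 4: Ashgrove=24 Cedarfen=22 Ironridge=28 → close Ironridge (overflow 22)
  28÷2 = 14 each, +1 to first 0
Round 5: Ashgrove=38 Cedarfen=36 → close Ashgrove (overflow 31)
  38÷1 = 38 each, +1 to first 0

Closure order: Greywater, Elkhorn, Hollowpine, Ironridge, Ashgrove
Last habitat: Cedarfen with 74 animals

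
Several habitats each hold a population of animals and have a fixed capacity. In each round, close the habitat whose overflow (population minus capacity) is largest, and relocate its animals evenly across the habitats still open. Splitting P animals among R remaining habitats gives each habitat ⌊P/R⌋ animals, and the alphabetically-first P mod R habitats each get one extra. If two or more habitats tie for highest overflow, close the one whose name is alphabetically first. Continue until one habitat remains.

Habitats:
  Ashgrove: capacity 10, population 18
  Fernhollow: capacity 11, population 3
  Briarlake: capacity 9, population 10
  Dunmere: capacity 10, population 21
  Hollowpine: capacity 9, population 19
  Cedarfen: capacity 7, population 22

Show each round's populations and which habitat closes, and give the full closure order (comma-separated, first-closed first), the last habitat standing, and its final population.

Round 1: Ashgrove=18 Briarlake=10 Cedarfen=22 Dunmere=21 Fernhollow=3 Hollowpine=19 → close Cedarfen (overflow 15)
  22÷5 = 4 each, +1 to first 2
Round 2: Ashgrove=23 Briarlake=15 Dunmere=25 Fernhollow=7 Hollowpine=23 → close Dunmere (overflow 15)
  25÷4 = 6 each, +1 to first 1
Round 3: Ashgrove=30 Briarlake=21 Fernhollow=13 Hollowpine=29 → close Ashgrove (overflow 20)
  30÷3 = 10 each, +1 to first 0
Round 4: Briarlake=31 Fernhollow=23 Hollowpine=39 → close Hollowpine (overflow 30)
  39÷2 = 19 each, +1 to first 1
Round 5: Briarlake=51 Fernhollow=42 → close Briarlake (overflow 42)
  51÷1 = 51 each, +1 to first 0

Closure order: Cedarfen, Dunmere, Ashgrove, Hollowpine, Briarlake
Last habitat: Fernhollow with 93 animals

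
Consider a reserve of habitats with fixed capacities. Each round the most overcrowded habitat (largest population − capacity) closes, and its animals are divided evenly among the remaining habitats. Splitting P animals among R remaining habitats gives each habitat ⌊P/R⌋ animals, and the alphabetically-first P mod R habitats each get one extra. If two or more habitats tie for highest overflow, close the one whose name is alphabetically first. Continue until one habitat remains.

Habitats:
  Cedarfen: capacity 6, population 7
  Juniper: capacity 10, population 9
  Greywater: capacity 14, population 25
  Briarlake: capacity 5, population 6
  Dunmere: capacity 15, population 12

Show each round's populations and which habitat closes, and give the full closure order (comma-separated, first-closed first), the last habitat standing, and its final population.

Round 1: Briarlake=6 Cedarfen=7 Dunmere=12 Greywater=25 Juniper=9 → close Greywater (overflow 11)
  25÷4 = 6 each, +1 to first 1
Round 2: Briarlake=13 Cedarfen=13 Dunmere=18 Juniper=15 → close Briarlake (overflow 8)
  13÷3 = 4 each, +1 to first 1
Round 3: Cedarfen=18 Dunmere=22 Juniper=19 → close Cedarfen (overflow 12)
  18÷2 = 9 each, +1 to first 0
Round 4: Dunmere=31 Juniper=28 → close Juniper (overflow 18)
  28÷1 = 28 each, +1 to first 0

Closure order: Greywater, Briarlake, Cedarfen, Juniper
Last habitat: Dunmere with 59 animals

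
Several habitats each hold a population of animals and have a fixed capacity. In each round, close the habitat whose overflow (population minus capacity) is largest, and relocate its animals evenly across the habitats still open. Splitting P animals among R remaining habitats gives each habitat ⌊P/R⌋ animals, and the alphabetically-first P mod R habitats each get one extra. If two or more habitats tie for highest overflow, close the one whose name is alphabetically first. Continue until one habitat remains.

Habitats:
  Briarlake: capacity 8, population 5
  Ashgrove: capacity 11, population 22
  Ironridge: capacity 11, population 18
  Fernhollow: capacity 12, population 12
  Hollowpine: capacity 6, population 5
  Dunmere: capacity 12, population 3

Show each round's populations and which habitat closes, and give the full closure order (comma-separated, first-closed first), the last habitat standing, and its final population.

Round 1: Ashgrove=22 Briarlake=5 Dunmere=3 Fernhollow=12 Hollowpine=5 Ironridge=18 → close Ashgrove (overflow 11)
  22÷5 = 4 each, +1 to first 2
Round 2: Briarlake=10 Dunmere=8 Fernhollow=16 Hollowpine=9 Ironridge=22 → close Ironridge (overflow 11)
  22÷4 = 5 each, +1 to first 2
Round 3: Briarlake=16 Dunmere=14 Fernhollow=21 Hollowpine=14 → close Fernhollow (overflow 9)
  21÷3 = 7 each, +1 to first 0
Round 4: Briarlake=23 Dunmere=21 Hollowpine=21 → close Briarlake (overflow 15)
  23÷2 = 11 each, +1 to first 1
Round 5: Dunmere=33 Hollowpine=32 → close Hollowpine (overflow 26)
  32÷1 = 32 each, +1 to first 0

Closure order: Ashgrove, Ironridge, Fernhollow, Briarlake, Hollowpine
Last habitat: Dunmere with 65 animals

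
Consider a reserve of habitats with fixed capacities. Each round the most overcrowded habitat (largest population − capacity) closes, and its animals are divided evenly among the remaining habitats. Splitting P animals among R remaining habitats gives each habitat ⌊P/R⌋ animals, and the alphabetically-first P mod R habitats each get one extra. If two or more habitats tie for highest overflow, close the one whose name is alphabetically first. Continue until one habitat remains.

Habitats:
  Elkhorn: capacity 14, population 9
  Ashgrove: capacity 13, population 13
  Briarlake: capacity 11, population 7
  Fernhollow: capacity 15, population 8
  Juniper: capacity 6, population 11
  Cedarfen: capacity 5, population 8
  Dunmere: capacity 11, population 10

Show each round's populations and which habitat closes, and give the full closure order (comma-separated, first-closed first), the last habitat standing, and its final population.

Closure order: Juniper, Cedarfen, Ashgrove, Dunmere, Briarlake, Elkhorn
Last habitat: Fernhollow with 66 animals

Round 1: Ashgrove=13 Briarlake=7 Cedarfen=8 Dunmere=10 Elkhorn=9 Fernhollow=8 Juniper=11 → close Juniper (overflow 5)
  11÷6 = 1 each, +1 to first 5
Round 2: Ashgrove=15 Briarlake=9 Cedarfen=10 Dunmere=12 Elkhorn=11 Fernhollow=9 → close Cedarfen (overflow 5)
  10÷5 = 2 each, +1 to first 0
Round 3: Ashgrove=17 Briarlake=11 Dunmere=14 Elkhorn=13 Fernhollow=11 → close Ashgrove (overflow 4)
  17÷4 = 4 each, +1 to first 1
Round 4: Briarlake=16 Dunmere=18 Elkhorn=17 Fernhollow=15 → close Dunmere (overflow 7)
  18÷3 = 6 each, +1 to first 0
Round 5: Briarlake=22 Elkhorn=23 Fernhollow=21 → close Briarlake (overflow 11)
  22÷2 = 11 each, +1 to first 0
Round 6: Elkhorn=34 Fernhollow=32 → close Elkhorn (overflow 20)
  34÷1 = 34 each, +1 to first 0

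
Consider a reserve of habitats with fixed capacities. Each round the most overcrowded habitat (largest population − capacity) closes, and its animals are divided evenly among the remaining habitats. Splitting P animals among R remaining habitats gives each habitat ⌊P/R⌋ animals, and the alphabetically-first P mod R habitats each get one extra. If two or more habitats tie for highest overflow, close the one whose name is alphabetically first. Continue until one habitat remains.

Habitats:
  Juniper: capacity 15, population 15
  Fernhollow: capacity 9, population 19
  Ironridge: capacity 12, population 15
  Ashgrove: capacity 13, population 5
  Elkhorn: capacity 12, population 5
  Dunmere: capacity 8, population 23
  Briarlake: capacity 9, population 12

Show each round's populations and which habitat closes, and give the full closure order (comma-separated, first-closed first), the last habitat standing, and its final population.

Round 1: Ashgrove=5 Briarlake=12 Dunmere=23 Elkhorn=5 Fernhollow=19 Ironridge=15 Juniper=15 → close Dunmere (overflow 15)
  23÷6 = 3 each, +1 to first 5
Round 2: Ashgrove=9 Briarlake=16 Elkhorn=9 Fernhollow=23 Ironridge=19 Juniper=18 → close Fernhollow (overflow 14)
  23÷5 = 4 each, +1 to first 3
Round 3: Ashgrove=14 Briarlake=21 Elkhorn=14 Ironridge=23 Juniper=22 → close Briarlake (overflow 12)
  21÷4 = 5 each, +1 to first 1
Round 4: Ashgrove=20 Elkhorn=19 Ironridge=28 Juniper=27 → close Ironridge (overflow 16)
  28÷3 = 9 each, +1 to first 1
Round 5: Ashgrove=30 Elkhorn=28 Juniper=36 → close Juniper (overflow 21)
  36÷2 = 18 each, +1 to first 0
Round 6: Ashgrove=48 Elkhorn=46 → close Ashgrove (overflow 35)
  48÷1 = 48 each, +1 to first 0

Closure order: Dunmere, Fernhollow, Briarlake, Ironridge, Juniper, Ashgrove
Last habitat: Elkhorn with 94 animals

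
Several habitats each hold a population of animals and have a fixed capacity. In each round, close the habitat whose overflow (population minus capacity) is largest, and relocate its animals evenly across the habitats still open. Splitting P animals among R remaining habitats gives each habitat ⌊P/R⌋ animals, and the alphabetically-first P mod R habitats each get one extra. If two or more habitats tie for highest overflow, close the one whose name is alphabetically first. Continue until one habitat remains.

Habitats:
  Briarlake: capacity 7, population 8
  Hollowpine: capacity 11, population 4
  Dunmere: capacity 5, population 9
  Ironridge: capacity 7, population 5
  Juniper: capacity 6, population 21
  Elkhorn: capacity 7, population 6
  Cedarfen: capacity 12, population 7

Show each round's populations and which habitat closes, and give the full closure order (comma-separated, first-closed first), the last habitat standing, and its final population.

Closure order: Juniper, Dunmere, Briarlake, Elkhorn, Cedarfen, Ironridge
Last habitat: Hollowpine with 60 animals

Round 1: Briarlake=8 Cedarfen=7 Dunmere=9 Elkhorn=6 Hollowpine=4 Ironridge=5 Juniper=21 → close Juniper (overflow 15)
  21÷6 = 3 each, +1 to first 3
Round 2: Briarlake=12 Cedarfen=11 Dunmere=13 Elkhorn=9 Hollowpine=7 Ironridge=8 → close Dunmere (overflow 8)
  13÷5 = 2 each, +1 to first 3
Round 3: Briarlake=15 Cedarfen=14 Elkhorn=12 Hollowpine=9 Ironridge=10 → close Briarlake (overflow 8)
  15÷4 = 3 each, +1 to first 3
Round 4: Cedarfen=18 Elkhorn=16 Hollowpine=13 Ironridge=13 → close Elkhorn (overflow 9)
  16÷3 = 5 each, +1 to first 1
Round 5: Cedarfen=24 Hollowpine=18 Ironridge=18 → close Cedarfen (overflow 12)
  24÷2 = 12 each, +1 to first 0
Round 6: Hollowpine=30 Ironridge=30 → close Ironridge (overflow 23)
  30÷1 = 30 each, +1 to first 0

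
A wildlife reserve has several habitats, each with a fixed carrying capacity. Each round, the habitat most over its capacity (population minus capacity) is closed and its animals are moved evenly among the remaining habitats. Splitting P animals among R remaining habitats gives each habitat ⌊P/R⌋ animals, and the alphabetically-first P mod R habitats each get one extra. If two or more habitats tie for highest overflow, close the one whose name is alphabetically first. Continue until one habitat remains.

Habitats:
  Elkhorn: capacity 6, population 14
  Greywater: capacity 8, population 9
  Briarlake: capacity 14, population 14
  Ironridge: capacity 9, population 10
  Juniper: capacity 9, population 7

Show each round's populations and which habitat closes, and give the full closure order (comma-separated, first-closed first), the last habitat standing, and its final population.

Round 1: Briarlake=14 Elkhorn=14 Greywater=9 Ironridge=10 Juniper=7 → close Elkhorn (overflow 8)
  14÷4 = 3 each, +1 to first 2
Round 2: Briarlake=18 Greywater=13 Ironridge=13 Juniper=10 → close Greywater (overflow 5)
  13÷3 = 4 each, +1 to first 1
Round 3: Briarlake=23 Ironridge=17 Juniper=14 → close Briarlake (overflow 9)
  23÷2 = 11 each, +1 to first 1
Round 4: Ironridge=29 Juniper=25 → close Ironridge (overflow 20)
  29÷1 = 29 each, +1 to first 0

Closure order: Elkhorn, Greywater, Briarlake, Ironridge
Last habitat: Juniper with 54 animals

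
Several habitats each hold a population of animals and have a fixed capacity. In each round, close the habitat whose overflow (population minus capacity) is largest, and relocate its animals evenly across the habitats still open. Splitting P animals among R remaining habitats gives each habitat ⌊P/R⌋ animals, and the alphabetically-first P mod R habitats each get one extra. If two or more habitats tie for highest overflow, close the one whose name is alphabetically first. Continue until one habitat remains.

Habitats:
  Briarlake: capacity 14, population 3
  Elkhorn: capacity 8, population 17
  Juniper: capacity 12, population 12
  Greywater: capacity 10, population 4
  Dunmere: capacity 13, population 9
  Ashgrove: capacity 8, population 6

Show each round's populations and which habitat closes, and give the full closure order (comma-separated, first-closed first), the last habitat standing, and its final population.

Closure order: Elkhorn, Juniper, Ashgrove, Dunmere, Greywater
Last habitat: Briarlake with 51 animals

Round 1: Ashgrove=6 Briarlake=3 Dunmere=9 Elkhorn=17 Greywater=4 Juniper=12 → close Elkhorn (overflow 9)
  17÷5 = 3 each, +1 to first 2
Round 2: Ashgrove=10 Briarlake=7 Dunmere=12 Greywater=7 Juniper=15 → close Juniper (overflow 3)
  15÷4 = 3 each, +1 to first 3
Round 3: Ashgrove=14 Briarlake=11 Dunmere=16 Greywater=10 → close Ashgrove (overflow 6)
  14÷3 = 4 each, +1 to first 2
Round 4: Briarlake=16 Dunmere=21 Greywater=14 → close Dunmere (overflow 8)
  21÷2 = 10 each, +1 to first 1
Round 5: Briarlake=27 Greywater=24 → close Greywater (overflow 14)
  24÷1 = 24 each, +1 to first 0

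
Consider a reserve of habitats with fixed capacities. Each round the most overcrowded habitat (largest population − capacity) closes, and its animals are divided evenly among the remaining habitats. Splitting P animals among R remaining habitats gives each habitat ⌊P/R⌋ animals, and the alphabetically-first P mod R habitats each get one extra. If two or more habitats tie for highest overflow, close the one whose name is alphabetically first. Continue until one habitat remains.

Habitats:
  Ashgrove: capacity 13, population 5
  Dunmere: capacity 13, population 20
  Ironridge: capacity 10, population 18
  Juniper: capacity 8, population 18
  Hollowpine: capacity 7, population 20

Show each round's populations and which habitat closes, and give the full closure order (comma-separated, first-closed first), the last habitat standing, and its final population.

Round 1: Ashgrove=5 Dunmere=20 Hollowpine=20 Ironridge=18 Juniper=18 → close Hollowpine (overflow 13)
  20÷4 = 5 each, +1 to first 0
Round 2: Ashgrove=10 Dunmere=25 Ironridge=23 Juniper=23 → close Juniper (overflow 15)
  23÷3 = 7 each, +1 to first 2
Round 3: Ashgrove=18 Dunmere=33 Ironridge=30 → close Dunmere (overflow 20)
  33÷2 = 16 each, +1 to first 1
Round 4: Ashgrove=35 Ironridge=46 → close Ironridge (overflow 36)
  46÷1 = 46 each, +1 to first 0

Closure order: Hollowpine, Juniper, Dunmere, Ironridge
Last habitat: Ashgrove with 81 animals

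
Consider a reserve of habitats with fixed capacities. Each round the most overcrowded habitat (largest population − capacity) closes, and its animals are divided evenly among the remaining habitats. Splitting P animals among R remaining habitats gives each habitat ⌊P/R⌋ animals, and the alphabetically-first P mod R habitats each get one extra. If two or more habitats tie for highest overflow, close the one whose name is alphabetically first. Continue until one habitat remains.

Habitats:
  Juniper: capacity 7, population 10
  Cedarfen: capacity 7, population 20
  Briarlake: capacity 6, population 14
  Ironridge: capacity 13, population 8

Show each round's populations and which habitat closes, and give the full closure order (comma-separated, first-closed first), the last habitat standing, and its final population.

Closure order: Cedarfen, Briarlake, Juniper
Last habitat: Ironridge with 52 animals

Round 1: Briarlake=14 Cedarfen=20 Ironridge=8 Juniper=10 → close Cedarfen (overflow 13)
  20÷3 = 6 each, +1 to first 2
Round 2: Briarlake=21 Ironridge=15 Juniper=16 → close Briarlake (overflow 15)
  21÷2 = 10 each, +1 to first 1
Round 3: Ironridge=26 Juniper=26 → close Juniper (overflow 19)
  26÷1 = 26 each, +1 to first 0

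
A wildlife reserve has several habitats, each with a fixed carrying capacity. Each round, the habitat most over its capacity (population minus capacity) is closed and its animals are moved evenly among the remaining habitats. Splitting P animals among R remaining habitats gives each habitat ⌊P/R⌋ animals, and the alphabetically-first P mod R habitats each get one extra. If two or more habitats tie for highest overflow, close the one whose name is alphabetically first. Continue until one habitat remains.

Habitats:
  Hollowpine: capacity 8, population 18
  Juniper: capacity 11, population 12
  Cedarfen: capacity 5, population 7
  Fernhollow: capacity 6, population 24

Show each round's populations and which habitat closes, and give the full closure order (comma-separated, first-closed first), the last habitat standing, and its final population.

Closure order: Fernhollow, Hollowpine, Cedarfen
Last habitat: Juniper with 61 animals

Round 1: Cedarfen=7 Fernhollow=24 Hollowpine=18 Juniper=12 → close Fernhollow (overflow 18)
  24÷3 = 8 each, +1 to first 0
Round 2: Cedarfen=15 Hollowpine=26 Juniper=20 → close Hollowpine (overflow 18)
  26÷2 = 13 each, +1 to first 0
Round 3: Cedarfen=28 Juniper=33 → close Cedarfen (overflow 23)
  28÷1 = 28 each, +1 to first 0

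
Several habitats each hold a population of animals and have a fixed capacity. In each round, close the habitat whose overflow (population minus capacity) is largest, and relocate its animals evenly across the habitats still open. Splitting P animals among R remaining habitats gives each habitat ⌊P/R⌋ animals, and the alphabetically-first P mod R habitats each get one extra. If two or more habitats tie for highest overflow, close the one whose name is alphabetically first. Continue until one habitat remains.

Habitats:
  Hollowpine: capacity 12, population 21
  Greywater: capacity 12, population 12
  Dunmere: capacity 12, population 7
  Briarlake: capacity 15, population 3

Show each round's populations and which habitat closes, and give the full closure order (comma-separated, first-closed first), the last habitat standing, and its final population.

Round 1: Briarlake=3 Dunmere=7 Greywater=12 Hollowpine=21 → close Hollowpine (overflow 9)
  21÷3 = 7 each, +1 to first 0
Round 2: Briarlake=10 Dunmere=14 Greywater=19 → close Greywater (overflow 7)
  19÷2 = 9 each, +1 to first 1
Round 3: Briarlake=20 Dunmere=23 → close Dunmere (overflow 11)
  23÷1 = 23 each, +1 to first 0

Closure order: Hollowpine, Greywater, Dunmere
Last habitat: Briarlake with 43 animals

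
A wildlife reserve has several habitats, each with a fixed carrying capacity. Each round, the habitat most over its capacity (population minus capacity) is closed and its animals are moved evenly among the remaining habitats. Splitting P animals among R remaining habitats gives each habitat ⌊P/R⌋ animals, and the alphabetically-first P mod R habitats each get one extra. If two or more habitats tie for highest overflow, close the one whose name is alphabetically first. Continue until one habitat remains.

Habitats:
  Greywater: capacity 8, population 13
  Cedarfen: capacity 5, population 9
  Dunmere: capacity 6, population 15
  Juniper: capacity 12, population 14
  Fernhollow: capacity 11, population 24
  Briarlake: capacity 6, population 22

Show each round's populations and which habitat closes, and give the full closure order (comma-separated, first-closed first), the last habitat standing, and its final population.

Round 1: Briarlake=22 Cedarfen=9 Dunmere=15 Fernhollow=24 Greywater=13 Juniper=14 → close Briarlake (overflow 16)
  22÷5 = 4 each, +1 to first 2
Round 2: Cedarfen=14 Dunmere=20 Fernhollow=28 Greywater=17 Juniper=18 → close Fernhollow (overflow 17)
  28÷4 = 7 each, +1 to first 0
Round 3: Cedarfen=21 Dunmere=27 Greywater=24 Juniper=25 → close Dunmere (overflow 21)
  27÷3 = 9 each, +1 to first 0
Round 4: Cedarfen=30 Greywater=33 Juniper=34 → close Cedarfen (overflow 25)
  30÷2 = 15 each, +1 to first 0
Round 5: Greywater=48 Juniper=49 → close Greywater (overflow 40)
  48÷1 = 48 each, +1 to first 0

Closure order: Briarlake, Fernhollow, Dunmere, Cedarfen, Greywater
Last habitat: Juniper with 97 animals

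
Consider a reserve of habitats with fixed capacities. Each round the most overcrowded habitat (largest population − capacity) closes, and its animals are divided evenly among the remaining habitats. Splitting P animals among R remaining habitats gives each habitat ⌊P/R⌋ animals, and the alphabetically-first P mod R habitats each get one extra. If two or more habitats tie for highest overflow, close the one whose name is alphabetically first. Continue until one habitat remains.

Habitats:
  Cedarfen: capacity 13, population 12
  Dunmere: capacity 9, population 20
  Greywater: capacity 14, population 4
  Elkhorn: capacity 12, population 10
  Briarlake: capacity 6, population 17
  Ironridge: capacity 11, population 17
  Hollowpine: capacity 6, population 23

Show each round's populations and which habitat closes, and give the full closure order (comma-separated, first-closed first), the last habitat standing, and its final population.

Round 1: Briarlake=17 Cedarfen=12 Dunmere=20 Elkhorn=10 Greywater=4 Hollowpine=23 Ironridge=17 → close Hollowpine (overflow 17)
  23÷6 = 3 each, +1 to first 5
Round 2: Briarlake=21 Cedarfen=16 Dunmere=24 Elkhorn=14 Greywater=8 Ironridge=20 → close Briarlake (overflow 15)
  21÷5 = 4 each, +1 to first 1
Round 3: Cedarfen=21 Dunmere=28 Elkhorn=18 Greywater=12 Ironridge=24 → close Dunmere (overflow 19)
  28÷4 = 7 each, +1 to first 0
Round 4: Cedarfen=28 Elkhorn=25 Greywater=19 Ironridge=31 → close Ironridge (overflow 20)
  31÷3 = 10 each, +1 to first 1
Round 5: Cedarfen=39 Elkhorn=35 Greywater=29 → close Cedarfen (overflow 26)
  39÷2 = 19 each, +1 to first 1
Round 6: Elkhorn=55 Greywater=48 → close Elkhorn (overflow 43)
  55÷1 = 55 each, +1 to first 0

Closure order: Hollowpine, Briarlake, Dunmere, Ironridge, Cedarfen, Elkhorn
Last habitat: Greywater with 103 animals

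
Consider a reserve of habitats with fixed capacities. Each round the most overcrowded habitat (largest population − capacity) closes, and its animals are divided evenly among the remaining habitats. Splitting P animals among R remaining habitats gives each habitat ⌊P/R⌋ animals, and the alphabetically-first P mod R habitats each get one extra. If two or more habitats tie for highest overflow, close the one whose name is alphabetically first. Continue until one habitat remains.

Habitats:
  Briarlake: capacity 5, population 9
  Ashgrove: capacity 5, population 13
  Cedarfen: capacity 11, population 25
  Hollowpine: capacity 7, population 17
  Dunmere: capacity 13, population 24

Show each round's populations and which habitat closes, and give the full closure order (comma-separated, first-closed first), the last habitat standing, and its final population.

Closure order: Cedarfen, Dunmere, Hollowpine, Ashgrove
Last habitat: Briarlake with 88 animals

Round 1: Ashgrove=13 Briarlake=9 Cedarfen=25 Dunmere=24 Hollowpine=17 → close Cedarfen (overflow 14)
  25÷4 = 6 each, +1 to first 1
Round 2: Ashgrove=20 Briarlake=15 Dunmere=30 Hollowpine=23 → close Dunmere (overflow 17)
  30÷3 = 10 each, +1 to first 0
Round 3: Ashgrove=30 Briarlake=25 Hollowpine=33 → close Hollowpine (overflow 26)
  33÷2 = 16 each, +1 to first 1
Round 4: Ashgrove=47 Briarlake=41 → close Ashgrove (overflow 42)
  47÷1 = 47 each, +1 to first 0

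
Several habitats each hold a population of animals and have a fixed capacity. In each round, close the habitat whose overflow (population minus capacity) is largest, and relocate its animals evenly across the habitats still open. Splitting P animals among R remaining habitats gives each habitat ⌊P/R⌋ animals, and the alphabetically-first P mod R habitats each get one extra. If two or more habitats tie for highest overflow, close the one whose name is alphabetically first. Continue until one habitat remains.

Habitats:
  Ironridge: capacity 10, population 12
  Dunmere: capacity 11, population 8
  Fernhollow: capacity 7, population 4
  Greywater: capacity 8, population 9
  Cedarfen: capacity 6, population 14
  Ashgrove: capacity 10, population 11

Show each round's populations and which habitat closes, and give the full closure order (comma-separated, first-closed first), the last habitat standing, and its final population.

Closure order: Cedarfen, Ashgrove, Greywater, Ironridge, Dunmere
Last habitat: Fernhollow with 58 animals

Round 1: Ashgrove=11 Cedarfen=14 Dunmere=8 Fernhollow=4 Greywater=9 Ironridge=12 → close Cedarfen (overflow 8)
  14÷5 = 2 each, +1 to first 4
Round 2: Ashgrove=14 Dunmere=11 Fernhollow=7 Greywater=12 Ironridge=14 → close Ashgrove (overflow 4)
  14÷4 = 3 each, +1 to first 2
Round 3: Dunmere=15 Fernhollow=11 Greywater=15 Ironridge=17 → close Greywater (overflow 7)
  15÷3 = 5 each, +1 to first 0
Round 4: Dunmere=20 Fernhollow=16 Ironridge=22 → close Ironridge (overflow 12)
  22÷2 = 11 each, +1 to first 0
Round 5: Dunmere=31 Fernhollow=27 → close Dunmere (overflow 20)
  31÷1 = 31 each, +1 to first 0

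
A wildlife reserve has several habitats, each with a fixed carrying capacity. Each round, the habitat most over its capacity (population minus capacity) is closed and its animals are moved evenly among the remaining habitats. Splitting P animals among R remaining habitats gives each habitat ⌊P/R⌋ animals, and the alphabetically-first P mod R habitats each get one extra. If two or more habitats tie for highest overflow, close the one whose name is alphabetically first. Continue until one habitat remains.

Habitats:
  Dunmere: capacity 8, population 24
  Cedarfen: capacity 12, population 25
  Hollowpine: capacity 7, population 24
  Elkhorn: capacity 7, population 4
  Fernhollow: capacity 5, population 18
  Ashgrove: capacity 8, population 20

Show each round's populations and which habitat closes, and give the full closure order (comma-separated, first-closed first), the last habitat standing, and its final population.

Closure order: Hollowpine, Dunmere, Ashgrove, Cedarfen, Fernhollow
Last habitat: Elkhorn with 115 animals

Round 1: Ashgrove=20 Cedarfen=25 Dunmere=24 Elkhorn=4 Fernhollow=18 Hollowpine=24 → close Hollowpine (overflow 17)
  24÷5 = 4 each, +1 to first 4
Round 2: Ashgrove=25 Cedarfen=30 Dunmere=29 Elkhorn=9 Fernhollow=22 → close Dunmere (overflow 21)
  29÷4 = 7 each, +1 to first 1
Round 3: Ashgrove=33 Cedarfen=37 Elkhorn=16 Fernhollow=29 → close Ashgrove (overflow 25)
  33÷3 = 11 each, +1 to first 0
Round 4: Cedarfen=48 Elkhorn=27 Fernhollow=40 → close Cedarfen (overflow 36)
  48÷2 = 24 each, +1 to first 0
Round 5: Elkhorn=51 Fernhollow=64 → close Fernhollow (overflow 59)
  64÷1 = 64 each, +1 to first 0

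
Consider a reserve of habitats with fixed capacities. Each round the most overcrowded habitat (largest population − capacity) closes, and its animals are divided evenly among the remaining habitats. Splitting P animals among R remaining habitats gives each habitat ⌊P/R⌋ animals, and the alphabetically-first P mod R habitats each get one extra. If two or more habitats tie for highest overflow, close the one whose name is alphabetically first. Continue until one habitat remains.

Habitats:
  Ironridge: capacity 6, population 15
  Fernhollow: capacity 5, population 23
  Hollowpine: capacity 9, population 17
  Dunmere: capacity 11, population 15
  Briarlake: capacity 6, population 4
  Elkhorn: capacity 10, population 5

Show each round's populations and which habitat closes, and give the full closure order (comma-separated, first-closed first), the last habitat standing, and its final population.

Round 1: Briarlake=4 Dunmere=15 Elkhorn=5 Fernhollow=23 Hollowpine=17 Ironridge=15 → close Fernhollow (overflow 18)
  23÷5 = 4 each, +1 to first 3
Round 2: Briarlake=9 Dunmere=20 Elkhorn=10 Hollowpine=21 Ironridge=19 → close Ironridge (overflow 13)
  19÷4 = 4 each, +1 to first 3
Round 3: Briarlake=14 Dunmere=25 Elkhorn=15 Hollowpine=25 → close Hollowpine (overflow 16)
  25÷3 = 8 each, +1 to first 1
Round 4: Briarlake=23 Dunmere=33 Elkhorn=23 → close Dunmere (overflow 22)
  33÷2 = 16 each, +1 to first 1
Round 5: Briarlake=40 Elkhorn=39 → close Briarlake (overflow 34)
  40÷1 = 40 each, +1 to first 0

Closure order: Fernhollow, Ironridge, Hollowpine, Dunmere, Briarlake
Last habitat: Elkhorn with 79 animals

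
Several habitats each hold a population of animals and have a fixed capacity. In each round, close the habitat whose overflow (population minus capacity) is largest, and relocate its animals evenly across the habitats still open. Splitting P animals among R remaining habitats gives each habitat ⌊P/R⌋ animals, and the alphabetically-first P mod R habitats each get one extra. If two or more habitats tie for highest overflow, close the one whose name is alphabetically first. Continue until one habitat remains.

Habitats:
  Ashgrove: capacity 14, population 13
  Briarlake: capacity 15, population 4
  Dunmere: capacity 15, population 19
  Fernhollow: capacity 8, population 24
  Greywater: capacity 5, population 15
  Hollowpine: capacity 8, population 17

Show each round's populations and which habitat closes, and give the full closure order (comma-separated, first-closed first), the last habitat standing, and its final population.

Closure order: Fernhollow, Greywater, Hollowpine, Dunmere, Ashgrove
Last habitat: Briarlake with 92 animals

Round 1: Ashgrove=13 Briarlake=4 Dunmere=19 Fernhollow=24 Greywater=15 Hollowpine=17 → close Fernhollow (overflow 16)
  24÷5 = 4 each, +1 to first 4
Round 2: Ashgrove=18 Briarlake=9 Dunmere=24 Greywater=20 Hollowpine=21 → close Greywater (overflow 15)
  20÷4 = 5 each, +1 to first 0
Round 3: Ashgrove=23 Briarlake=14 Dunmere=29 Hollowpine=26 → close Hollowpine (overflow 18)
  26÷3 = 8 each, +1 to first 2
Round 4: Ashgrove=32 Briarlake=23 Dunmere=37 → close Dunmere (overflow 22)
  37÷2 = 18 each, +1 to first 1
Round 5: Ashgrove=51 Briarlake=41 → close Ashgrove (overflow 37)
  51÷1 = 51 each, +1 to first 0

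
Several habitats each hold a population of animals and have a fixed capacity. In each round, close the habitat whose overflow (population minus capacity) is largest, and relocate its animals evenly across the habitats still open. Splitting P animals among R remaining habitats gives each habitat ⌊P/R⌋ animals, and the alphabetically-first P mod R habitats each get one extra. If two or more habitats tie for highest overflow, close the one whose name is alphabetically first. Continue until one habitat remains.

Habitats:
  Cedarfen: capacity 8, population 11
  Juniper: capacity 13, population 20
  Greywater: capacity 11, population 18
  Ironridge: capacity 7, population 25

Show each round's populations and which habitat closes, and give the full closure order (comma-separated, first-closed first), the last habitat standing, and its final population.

Closure order: Ironridge, Greywater, Juniper
Last habitat: Cedarfen with 74 animals

Round 1: Cedarfen=11 Greywater=18 Ironridge=25 Juniper=20 → close Ironridge (overflow 18)
  25÷3 = 8 each, +1 to first 1
Round 2: Cedarfen=20 Greywater=26 Juniper=28 → close Greywater (overflow 15)
  26÷2 = 13 each, +1 to first 0
Round 3: Cedarfen=33 Juniper=41 → close Juniper (overflow 28)
  41÷1 = 41 each, +1 to first 0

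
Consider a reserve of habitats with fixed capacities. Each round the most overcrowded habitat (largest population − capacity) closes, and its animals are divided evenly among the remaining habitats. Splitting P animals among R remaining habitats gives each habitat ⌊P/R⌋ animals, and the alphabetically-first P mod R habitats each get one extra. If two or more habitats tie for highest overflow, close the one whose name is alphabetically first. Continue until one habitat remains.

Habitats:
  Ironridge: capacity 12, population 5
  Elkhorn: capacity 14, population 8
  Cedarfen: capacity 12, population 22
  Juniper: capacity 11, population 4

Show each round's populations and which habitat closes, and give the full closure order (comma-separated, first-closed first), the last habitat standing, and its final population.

Round 1: Cedarfen=22 Elkhorn=8 Ironridge=5 Juniper=4 → close Cedarfen (overflow 10)
  22÷3 = 7 each, +1 to first 1
Round 2: Elkhorn=16 Ironridge=12 Juniper=11 → close Elkhorn (overflow 2)
  16÷2 = 8 each, +1 to first 0
Round 3: Ironridge=20 Juniper=19 → close Ironridge (overflow 8)
  20÷1 = 20 each, +1 to first 0

Closure order: Cedarfen, Elkhorn, Ironridge
Last habitat: Juniper with 39 animals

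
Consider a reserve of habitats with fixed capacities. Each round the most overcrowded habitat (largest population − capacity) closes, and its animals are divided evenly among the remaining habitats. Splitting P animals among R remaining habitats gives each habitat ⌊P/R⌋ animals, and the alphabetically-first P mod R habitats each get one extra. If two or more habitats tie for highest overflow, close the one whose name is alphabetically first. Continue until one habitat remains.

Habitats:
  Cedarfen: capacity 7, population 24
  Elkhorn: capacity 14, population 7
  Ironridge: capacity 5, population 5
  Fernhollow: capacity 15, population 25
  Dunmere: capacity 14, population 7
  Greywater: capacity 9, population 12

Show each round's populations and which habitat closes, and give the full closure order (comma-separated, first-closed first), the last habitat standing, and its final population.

Round 1: Cedarfen=24 Dunmere=7 Elkhorn=7 Fernhollow=25 Greywater=12 Ironridge=5 → close Cedarfen (overflow 17)
  24÷5 = 4 each, +1 to first 4
Round 2: Dunmere=12 Elkhorn=12 Fernhollow=30 Greywater=17 Ironridge=9 → close Fernhollow (overflow 15)
  30÷4 = 7 each, +1 to first 2
Round 3: Dunmere=20 Elkhorn=20 Greywater=24 Ironridge=16 → close Greywater (overflow 15)
  24÷3 = 8 each, +1 to first 0
Round 4: Dunmere=28 Elkhorn=28 Ironridge=24 → close Ironridge (overflow 19)
  24÷2 = 12 each, +1 to first 0
Round 5: Dunmere=40 Elkhorn=40 → close Dunmere (overflow 26)
  40÷1 = 40 each, +1 to first 0

Closure order: Cedarfen, Fernhollow, Greywater, Ironridge, Dunmere
Last habitat: Elkhorn with 80 animals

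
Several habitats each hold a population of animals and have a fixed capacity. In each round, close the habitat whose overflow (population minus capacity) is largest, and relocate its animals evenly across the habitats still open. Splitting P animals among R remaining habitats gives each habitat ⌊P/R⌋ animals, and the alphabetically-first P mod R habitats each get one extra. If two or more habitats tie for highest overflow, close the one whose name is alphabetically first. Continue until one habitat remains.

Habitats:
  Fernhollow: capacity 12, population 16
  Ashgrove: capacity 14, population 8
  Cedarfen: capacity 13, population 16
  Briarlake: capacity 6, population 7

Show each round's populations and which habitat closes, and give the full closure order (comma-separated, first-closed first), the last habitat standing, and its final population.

Closure order: Fernhollow, Cedarfen, Briarlake
Last habitat: Ashgrove with 47 animals

Round 1: Ashgrove=8 Briarlake=7 Cedarfen=16 Fernhollow=16 → close Fernhollow (overflow 4)
  16÷3 = 5 each, +1 to first 1
Round 2: Ashgrove=14 Briarlake=12 Cedarfen=21 → close Cedarfen (overflow 8)
  21÷2 = 10 each, +1 to first 1
Round 3: Ashgrove=25 Briarlake=22 → close Briarlake (overflow 16)
  22÷1 = 22 each, +1 to first 0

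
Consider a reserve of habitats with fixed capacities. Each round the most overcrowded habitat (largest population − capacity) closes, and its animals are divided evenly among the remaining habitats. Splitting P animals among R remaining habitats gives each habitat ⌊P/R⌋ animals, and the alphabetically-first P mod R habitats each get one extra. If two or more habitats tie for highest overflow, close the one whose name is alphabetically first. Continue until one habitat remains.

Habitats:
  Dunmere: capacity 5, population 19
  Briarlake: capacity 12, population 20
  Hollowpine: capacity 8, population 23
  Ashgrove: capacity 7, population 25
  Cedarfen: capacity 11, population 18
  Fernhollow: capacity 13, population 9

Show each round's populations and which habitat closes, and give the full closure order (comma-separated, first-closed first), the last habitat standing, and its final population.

Round 1: Ashgrove=25 Briarlake=20 Cedarfen=18 Dunmere=19 Fernhollow=9 Hollowpine=23 → close Ashgrove (overflow 18)
  25÷5 = 5 each, +1 to first 0
Round 2: Briarlake=25 Cedarfen=23 Dunmere=24 Fernhollow=14 Hollowpine=28 → close Hollowpine (overflow 20)
  28÷4 = 7 each, +1 to first 0
Round 3: Briarlake=32 Cedarfen=30 Dunmere=31 Fernhollow=21 → close Dunmere (overflow 26)
  31÷3 = 10 each, +1 to first 1
Round 4: Briarlake=43 Cedarfen=40 Fernhollow=31 → close Briarlake (overflow 31)
  43÷2 = 21 each, +1 to first 1
Round 5: Cedarfen=62 Fernhollow=52 → close Cedarfen (overflow 51)
  62÷1 = 62 each, +1 to first 0

Closure order: Ashgrove, Hollowpine, Dunmere, Briarlake, Cedarfen
Last habitat: Fernhollow with 114 animals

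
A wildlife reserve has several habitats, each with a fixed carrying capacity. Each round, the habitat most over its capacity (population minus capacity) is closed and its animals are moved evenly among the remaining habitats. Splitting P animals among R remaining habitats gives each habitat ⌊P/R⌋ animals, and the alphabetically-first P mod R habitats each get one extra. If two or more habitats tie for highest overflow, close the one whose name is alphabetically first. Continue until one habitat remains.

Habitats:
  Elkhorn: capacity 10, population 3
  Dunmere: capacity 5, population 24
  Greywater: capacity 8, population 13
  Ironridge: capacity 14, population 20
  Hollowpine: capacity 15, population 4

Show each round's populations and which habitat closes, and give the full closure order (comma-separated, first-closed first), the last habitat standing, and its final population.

Closure order: Dunmere, Ironridge, Greywater, Elkhorn
Last habitat: Hollowpine with 64 animals

Round 1: Dunmere=24 Elkhorn=3 Greywater=13 Hollowpine=4 Ironridge=20 → close Dunmere (overflow 19)
  24÷4 = 6 each, +1 to first 0
Round 2: Elkhorn=9 Greywater=19 Hollowpine=10 Ironridge=26 → close Ironridge (overflow 12)
  26÷3 = 8 each, +1 to first 2
Round 3: Elkhorn=18 Greywater=28 Hollowpine=18 → close Greywater (overflow 20)
  28÷2 = 14 each, +1 to first 0
Round 4: Elkhorn=32 Hollowpine=32 → close Elkhorn (overflow 22)
  32÷1 = 32 each, +1 to first 0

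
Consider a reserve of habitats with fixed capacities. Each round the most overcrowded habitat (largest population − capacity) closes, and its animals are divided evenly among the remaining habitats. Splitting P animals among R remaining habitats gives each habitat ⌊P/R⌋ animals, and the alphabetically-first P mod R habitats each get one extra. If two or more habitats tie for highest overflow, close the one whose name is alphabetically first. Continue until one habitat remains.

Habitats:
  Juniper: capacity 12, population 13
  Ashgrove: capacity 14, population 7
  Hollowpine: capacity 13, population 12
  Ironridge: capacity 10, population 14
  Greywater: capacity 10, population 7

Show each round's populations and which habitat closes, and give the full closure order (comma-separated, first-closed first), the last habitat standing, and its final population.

Closure order: Ironridge, Juniper, Hollowpine, Greywater
Last habitat: Ashgrove with 53 animals

Round 1: Ashgrove=7 Greywater=7 Hollowpine=12 Ironridge=14 Juniper=13 → close Ironridge (overflow 4)
  14÷4 = 3 each, +1 to first 2
Round 2: Ashgrove=11 Greywater=11 Hollowpine=15 Juniper=16 → close Juniper (overflow 4)
  16÷3 = 5 each, +1 to first 1
Round 3: Ashgrove=17 Greywater=16 Hollowpine=20 → close Hollowpine (overflow 7)
  20÷2 = 10 each, +1 to first 0
Round 4: Ashgrove=27 Greywater=26 → close Greywater (overflow 16)
  26÷1 = 26 each, +1 to first 0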